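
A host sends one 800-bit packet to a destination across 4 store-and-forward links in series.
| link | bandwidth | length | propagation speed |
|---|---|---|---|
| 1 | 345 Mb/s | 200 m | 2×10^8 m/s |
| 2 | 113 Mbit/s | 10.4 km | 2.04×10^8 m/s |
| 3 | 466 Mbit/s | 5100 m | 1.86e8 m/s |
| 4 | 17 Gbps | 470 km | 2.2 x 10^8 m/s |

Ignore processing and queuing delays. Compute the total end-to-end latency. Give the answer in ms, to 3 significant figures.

2.23 ms

Transmission delays (L/R per hop): 0.00231884, 0.00707965, 0.00171674, 4.70588e-05 ms; sum = 0.0111623 ms.
Propagation delays (d/s per hop): 0.001, 0.0509804, 0.0274194, 2.13636 ms; sum = 2.21576 ms.
End-to-end = 2.23 ms.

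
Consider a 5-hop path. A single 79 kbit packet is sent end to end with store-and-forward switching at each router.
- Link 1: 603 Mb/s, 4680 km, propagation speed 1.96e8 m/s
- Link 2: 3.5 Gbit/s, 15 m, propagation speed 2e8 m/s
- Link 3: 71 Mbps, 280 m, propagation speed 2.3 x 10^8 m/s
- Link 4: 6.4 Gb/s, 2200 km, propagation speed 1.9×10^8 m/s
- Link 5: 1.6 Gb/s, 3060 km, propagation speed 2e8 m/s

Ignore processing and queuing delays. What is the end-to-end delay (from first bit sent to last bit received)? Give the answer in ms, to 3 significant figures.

L = 79000 bits.
Transmission delays (L/R per hop): 0.131012, 0.0225714, 1.11268, 0.0123438, 0.049375 ms; sum = 1.32798 ms.
Propagation delays (d/s per hop): 23.8776, 7.5e-05, 0.00121739, 11.5789, 15.3 ms; sum = 50.7578 ms.
End-to-end = 52.1 ms.

52.1 ms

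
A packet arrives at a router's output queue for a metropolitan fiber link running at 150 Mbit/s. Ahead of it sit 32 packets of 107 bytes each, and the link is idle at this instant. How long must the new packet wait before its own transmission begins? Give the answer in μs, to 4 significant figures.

Each queued packet: L/R = 856/150000000 = 5.70667 μs.
32 queued → 182.613 μs.
Queuing delay = 182.6 μs.

182.6 μs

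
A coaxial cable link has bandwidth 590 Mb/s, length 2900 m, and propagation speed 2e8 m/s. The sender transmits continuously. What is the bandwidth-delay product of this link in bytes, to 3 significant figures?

Propagation delay = 2900 / 200000000 = 1.45e-05 s.
BDP = R × t_prop = 590000000 × 1.45e-05 = 8555 bits.
In bytes: 8555/8 = 1070 bytes.

1070 bytes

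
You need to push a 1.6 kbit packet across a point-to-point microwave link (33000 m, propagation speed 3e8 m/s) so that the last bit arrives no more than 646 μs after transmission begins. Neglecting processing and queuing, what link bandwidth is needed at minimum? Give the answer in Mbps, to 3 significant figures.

2.99 Mbps

Propagation delay = 33000 / 300000000 = 110 μs.
Transmission budget = 646 − 110 = 536 μs.
R ≥ L / t_tx = 1600 bits / 0.000536 s = 2.99 Mbps.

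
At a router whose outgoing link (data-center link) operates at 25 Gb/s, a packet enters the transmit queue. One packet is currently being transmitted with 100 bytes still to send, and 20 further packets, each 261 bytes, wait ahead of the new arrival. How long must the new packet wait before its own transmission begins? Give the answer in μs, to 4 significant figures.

Each queued packet: L/R = 2088/25000000000 = 0.08352 μs.
20 queued → 1.6704 μs.
Plus remaining 800 bits of current packet: 0.032 μs.
Queuing delay = 1.702 μs.

1.702 μs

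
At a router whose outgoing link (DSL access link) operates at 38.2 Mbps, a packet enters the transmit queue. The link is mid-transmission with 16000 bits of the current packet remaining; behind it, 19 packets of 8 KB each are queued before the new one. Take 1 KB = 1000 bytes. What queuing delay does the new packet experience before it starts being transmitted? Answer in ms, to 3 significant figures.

32.3 ms

Each queued packet: L/R = 64000/38200000 = 1.67539 ms.
19 queued → 31.8325 ms.
Plus remaining 16000 bits of current packet: 0.418848 ms.
Queuing delay = 32.3 ms.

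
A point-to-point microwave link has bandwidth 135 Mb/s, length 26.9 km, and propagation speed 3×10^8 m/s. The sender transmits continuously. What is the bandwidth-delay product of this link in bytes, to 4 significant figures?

1513 bytes

Propagation delay = 26900 / 300000000 = 8.96667e-05 s.
BDP = R × t_prop = 135000000 × 8.96667e-05 = 12105 bits.
In bytes: 12105/8 = 1513 bytes.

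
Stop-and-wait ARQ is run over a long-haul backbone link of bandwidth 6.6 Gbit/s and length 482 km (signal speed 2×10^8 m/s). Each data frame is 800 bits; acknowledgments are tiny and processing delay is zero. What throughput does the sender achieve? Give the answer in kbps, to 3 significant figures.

t_tx = L/R = 800/6600000000 = 1.21212e-07 s.
t_prop = 482000/200000000 = 0.00241 s; RTT = 0.00482 s.
Cycle = t_tx + RTT = 0.00482012 s.
Throughput = L / cycle = 800 / 0.00482012 = 166 kbps.

166 kbps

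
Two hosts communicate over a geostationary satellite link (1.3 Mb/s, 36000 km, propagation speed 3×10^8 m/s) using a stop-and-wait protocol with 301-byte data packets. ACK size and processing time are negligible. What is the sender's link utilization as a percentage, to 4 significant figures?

0.7659 %

t_tx = L/R = 2408/1300000 = 0.00185231 s.
t_prop = 36000000/300000000 = 0.12 s; RTT = 0.24 s.
Cycle = t_tx + RTT = 0.241852 s.
Utilization = t_tx / cycle = 0.00185231/0.241852 = 0.7659 %.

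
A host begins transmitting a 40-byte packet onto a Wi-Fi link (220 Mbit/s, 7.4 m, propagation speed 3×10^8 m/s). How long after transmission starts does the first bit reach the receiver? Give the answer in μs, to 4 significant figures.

0.02467 μs

First bit experiences only propagation delay: d/s = 7.4/300000000 = 0.02467 μs.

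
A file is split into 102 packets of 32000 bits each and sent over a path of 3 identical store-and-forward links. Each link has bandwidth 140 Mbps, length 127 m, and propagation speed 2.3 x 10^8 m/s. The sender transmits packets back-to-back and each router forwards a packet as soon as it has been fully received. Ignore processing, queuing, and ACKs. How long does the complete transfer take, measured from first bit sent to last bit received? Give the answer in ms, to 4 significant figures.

23.77 ms

Per-hop transmission t_tx = L/R = 32000/140000000 = 0.228571 ms.
Per-hop propagation t_prop = 127/2.3e+08 = 0.000552174 ms.
Pipeline fill: first packet needs 3·t_tx to clear all hops; remaining 101 packets each add one t_tx.
Total = (3+102-1)·t_tx + 3·t_prop = 104·0.228571 + 3·0.000552174 = 23.77 ms.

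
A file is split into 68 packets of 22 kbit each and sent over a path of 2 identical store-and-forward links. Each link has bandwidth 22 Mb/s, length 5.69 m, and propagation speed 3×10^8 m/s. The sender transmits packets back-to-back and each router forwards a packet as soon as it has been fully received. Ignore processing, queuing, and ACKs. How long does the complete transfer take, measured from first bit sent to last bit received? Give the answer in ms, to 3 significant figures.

69.0 ms

Per-hop transmission t_tx = L/R = 22000/22000000 = 1 ms.
Per-hop propagation t_prop = 5.69/300000000 = 1.89667e-05 ms.
Pipeline fill: first packet needs 2·t_tx to clear all hops; remaining 67 packets each add one t_tx.
Total = (2+68-1)·t_tx + 2·t_prop = 69·1 + 2·1.89667e-05 = 69.0 ms.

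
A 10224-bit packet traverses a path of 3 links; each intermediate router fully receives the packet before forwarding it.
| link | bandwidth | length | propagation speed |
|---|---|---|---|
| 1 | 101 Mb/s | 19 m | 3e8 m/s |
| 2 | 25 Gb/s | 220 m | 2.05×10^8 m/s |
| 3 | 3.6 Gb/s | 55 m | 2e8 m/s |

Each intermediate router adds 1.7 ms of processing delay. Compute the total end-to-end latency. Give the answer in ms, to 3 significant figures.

Transmission delays (L/R per hop): 0.101228, 0.00040896, 0.00284 ms; sum = 0.104477 ms.
Propagation delays (d/s per hop): 6.33333e-05, 0.00107317, 0.000275 ms; sum = 0.0014115 ms.
Processing at 2 router(s): 2 × 1.7 ms = 3.4 ms.
End-to-end = 3.51 ms.

3.51 ms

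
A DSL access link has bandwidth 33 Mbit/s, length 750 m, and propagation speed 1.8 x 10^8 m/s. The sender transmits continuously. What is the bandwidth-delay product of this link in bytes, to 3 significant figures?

Propagation delay = 750 / 180000000 = 4.16667e-06 s.
BDP = R × t_prop = 33000000 × 4.16667e-06 = 137.5 bits.
In bytes: 137.5/8 = 17.2 bytes.

17.2 bytes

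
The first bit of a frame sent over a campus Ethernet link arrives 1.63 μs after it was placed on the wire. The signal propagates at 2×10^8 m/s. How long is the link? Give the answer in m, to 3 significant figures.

326 m

d = s × t_prop = 200000000 × 1.63e-06 = 326 m.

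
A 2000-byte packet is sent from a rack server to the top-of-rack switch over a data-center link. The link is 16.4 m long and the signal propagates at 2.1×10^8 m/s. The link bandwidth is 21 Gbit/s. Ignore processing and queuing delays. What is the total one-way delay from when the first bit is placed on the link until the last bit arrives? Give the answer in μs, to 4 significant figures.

L = 2000 × 8 = 16000 bits.
Transmission delay = L/R = 16000 / 21000000000 = 0.761905 μs.
Propagation delay = d/s = 16.4 m / 210000000 m/s = 0.0780952 μs.
Total = 0.8400 μs.

0.8400 μs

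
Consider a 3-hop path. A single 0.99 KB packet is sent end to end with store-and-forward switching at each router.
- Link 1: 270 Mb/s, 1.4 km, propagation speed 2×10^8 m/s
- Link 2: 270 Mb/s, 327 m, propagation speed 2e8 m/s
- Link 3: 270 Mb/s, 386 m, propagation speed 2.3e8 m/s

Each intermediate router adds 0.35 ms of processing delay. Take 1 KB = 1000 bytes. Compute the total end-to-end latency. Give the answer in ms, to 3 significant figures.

L = 7920 bits.
Transmission delay per hop = L/R = 7920/270000000 = 0.0293333 ms; 3 hops → 0.088 ms.
Propagation delays (d/s per hop): 0.007, 0.001635, 0.00167826 ms; sum = 0.0103133 ms.
Processing at 2 router(s): 2 × 0.35 ms = 0.7 ms.
End-to-end = 0.798 ms.

0.798 ms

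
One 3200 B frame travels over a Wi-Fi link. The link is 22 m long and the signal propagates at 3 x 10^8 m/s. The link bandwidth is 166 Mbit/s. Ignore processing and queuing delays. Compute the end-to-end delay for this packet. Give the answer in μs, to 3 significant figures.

L = 3200 × 8 = 25600 bits.
Transmission delay = L/R = 25600 / 166000000 = 154.217 μs.
Propagation delay = d/s = 22 m / 300000000 m/s = 0.0733333 μs.
Total = 154 μs.

154 μs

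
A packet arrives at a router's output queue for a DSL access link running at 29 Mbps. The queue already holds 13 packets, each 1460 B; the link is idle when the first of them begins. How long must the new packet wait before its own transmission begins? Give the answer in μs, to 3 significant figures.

5240 μs

Each queued packet: L/R = 11680/29000000 = 402.759 μs.
13 queued → 5235.86 μs.
Queuing delay = 5240 μs.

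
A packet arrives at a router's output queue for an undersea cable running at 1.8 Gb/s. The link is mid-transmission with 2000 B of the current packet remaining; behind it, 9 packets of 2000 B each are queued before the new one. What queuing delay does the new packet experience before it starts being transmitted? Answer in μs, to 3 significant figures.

88.9 μs

Each queued packet: L/R = 16000/1800000000 = 8.88889 μs.
9 queued → 80 μs.
Plus remaining 16000 bits of current packet: 8.88889 μs.
Queuing delay = 88.9 μs.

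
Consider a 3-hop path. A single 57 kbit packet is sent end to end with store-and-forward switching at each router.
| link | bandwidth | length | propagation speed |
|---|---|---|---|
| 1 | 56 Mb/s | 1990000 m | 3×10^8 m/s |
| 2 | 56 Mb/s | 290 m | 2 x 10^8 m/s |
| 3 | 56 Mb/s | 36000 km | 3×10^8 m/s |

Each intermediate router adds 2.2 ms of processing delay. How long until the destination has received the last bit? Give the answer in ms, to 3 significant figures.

L = 57000 bits.
Transmission delay per hop = L/R = 57000/56000000 = 1.01786 ms; 3 hops → 3.05357 ms.
Propagation delays (d/s per hop): 6.63333, 0.00145, 120 ms; sum = 126.635 ms.
Processing at 2 router(s): 2 × 2.2 ms = 4.4 ms.
End-to-end = 134 ms.

134 ms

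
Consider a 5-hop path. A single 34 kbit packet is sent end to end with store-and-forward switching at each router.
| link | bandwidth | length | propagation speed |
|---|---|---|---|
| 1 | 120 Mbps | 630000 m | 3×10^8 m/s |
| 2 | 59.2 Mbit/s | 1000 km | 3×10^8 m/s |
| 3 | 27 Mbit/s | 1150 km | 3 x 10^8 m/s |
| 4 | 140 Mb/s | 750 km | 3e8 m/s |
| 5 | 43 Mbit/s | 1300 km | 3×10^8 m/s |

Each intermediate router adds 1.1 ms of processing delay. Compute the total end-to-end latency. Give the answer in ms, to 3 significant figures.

23.7 ms

L = 34000 bits.
Transmission delays (L/R per hop): 0.283333, 0.574324, 1.25926, 0.242857, 0.790698 ms; sum = 3.15047 ms.
Propagation delays (d/s per hop): 2.1, 3.33333, 3.83333, 2.5, 4.33333 ms; sum = 16.1 ms.
Processing at 4 router(s): 4 × 1.1 ms = 4.4 ms.
End-to-end = 23.7 ms.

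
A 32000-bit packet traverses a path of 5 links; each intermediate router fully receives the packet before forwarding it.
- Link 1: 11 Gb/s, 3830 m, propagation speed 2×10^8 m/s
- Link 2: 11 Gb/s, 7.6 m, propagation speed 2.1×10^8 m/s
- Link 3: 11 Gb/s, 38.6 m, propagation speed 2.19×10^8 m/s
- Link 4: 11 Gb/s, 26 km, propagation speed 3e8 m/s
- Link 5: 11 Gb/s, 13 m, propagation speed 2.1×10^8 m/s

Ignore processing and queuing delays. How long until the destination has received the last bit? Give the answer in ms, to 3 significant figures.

Transmission delay per hop = L/R = 32000/11000000000 = 0.00290909 ms; 5 hops → 0.0145455 ms.
Propagation delays (d/s per hop): 0.01915, 3.61905e-05, 0.000176256, 0.0866667, 6.19048e-05 ms; sum = 0.106091 ms.
End-to-end = 0.121 ms.

0.121 ms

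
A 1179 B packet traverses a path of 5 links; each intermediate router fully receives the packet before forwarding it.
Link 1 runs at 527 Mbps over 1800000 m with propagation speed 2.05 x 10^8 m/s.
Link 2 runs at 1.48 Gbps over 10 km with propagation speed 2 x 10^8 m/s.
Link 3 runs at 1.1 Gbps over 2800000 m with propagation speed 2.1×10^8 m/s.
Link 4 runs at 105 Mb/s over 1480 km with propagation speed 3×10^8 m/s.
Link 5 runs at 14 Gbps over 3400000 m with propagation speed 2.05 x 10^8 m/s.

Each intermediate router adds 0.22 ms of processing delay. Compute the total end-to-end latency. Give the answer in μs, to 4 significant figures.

L = 1179 × 8 = 9432 bits.
Transmission delays (L/R per hop): 17.8975, 6.37297, 8.57455, 89.8286, 0.673714 μs; sum = 123.347 μs.
Propagation delays (d/s per hop): 8780.49, 50, 13333.3, 4933.33, 16585.4 μs; sum = 43682.5 μs.
Processing at 4 router(s): 4 × 0.22 ms = 880 μs.
End-to-end = 44690 μs.

44690 μs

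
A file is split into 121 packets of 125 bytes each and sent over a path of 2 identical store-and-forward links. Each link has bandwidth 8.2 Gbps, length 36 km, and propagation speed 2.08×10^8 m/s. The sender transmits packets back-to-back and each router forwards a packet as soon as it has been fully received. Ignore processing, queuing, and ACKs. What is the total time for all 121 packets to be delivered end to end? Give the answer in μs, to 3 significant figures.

361 μs

Per-hop transmission t_tx = L/R = 1000/8.2e+09 = 0.121951 μs.
Per-hop propagation t_prop = 36000/208000000 = 173.077 μs.
Pipeline fill: first packet needs 2·t_tx to clear all hops; remaining 120 packets each add one t_tx.
Total = (2+121-1)·t_tx + 2·t_prop = 122·0.121951 + 2·173.077 = 361 μs.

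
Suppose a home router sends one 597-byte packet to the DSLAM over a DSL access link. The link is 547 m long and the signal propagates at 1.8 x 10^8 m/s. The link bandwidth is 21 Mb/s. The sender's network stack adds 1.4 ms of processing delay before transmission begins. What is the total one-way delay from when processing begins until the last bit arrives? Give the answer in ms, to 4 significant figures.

L = 597 × 8 = 4776 bits.
Transmission delay = L/R = 4776 / 21000000 = 0.227429 ms.
Propagation delay = d/s = 547 m / 180000000 m/s = 0.00303889 ms.
Plus processing delay 1.4 ms = 1.4 ms.
Total = 1.630 ms.

1.630 ms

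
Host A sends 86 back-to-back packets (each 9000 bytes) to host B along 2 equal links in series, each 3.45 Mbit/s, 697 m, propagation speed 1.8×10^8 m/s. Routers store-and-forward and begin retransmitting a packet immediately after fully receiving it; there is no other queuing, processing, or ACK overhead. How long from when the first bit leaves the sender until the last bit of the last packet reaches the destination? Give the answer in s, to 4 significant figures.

1.816 s

Per-hop transmission t_tx = L/R = 72000/3450000 = 0.0208696 s.
Per-hop propagation t_prop = 697/180000000 = 3.87222e-06 s.
Pipeline fill: first packet needs 2·t_tx to clear all hops; remaining 85 packets each add one t_tx.
Total = (2+86-1)·t_tx + 2·t_prop = 87·0.0208696 + 2·3.87222e-06 = 1.816 s.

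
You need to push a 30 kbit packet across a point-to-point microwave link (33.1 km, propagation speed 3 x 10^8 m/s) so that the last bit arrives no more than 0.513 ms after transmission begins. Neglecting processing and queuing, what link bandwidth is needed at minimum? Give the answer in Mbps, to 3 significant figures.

Propagation delay = 33100 / 300000000 = 0.110333 ms.
Transmission budget = 0.513 − 0.110333 = 0.402667 ms.
R ≥ L / t_tx = 30000 bits / 0.000402667 s = 74.5 Mbps.

74.5 Mbps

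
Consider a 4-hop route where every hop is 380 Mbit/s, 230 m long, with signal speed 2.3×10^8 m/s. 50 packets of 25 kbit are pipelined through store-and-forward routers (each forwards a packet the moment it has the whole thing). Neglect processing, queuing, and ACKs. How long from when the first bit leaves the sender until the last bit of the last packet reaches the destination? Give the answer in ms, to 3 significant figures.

Per-hop transmission t_tx = L/R = 25000/380000000 = 0.0657895 ms.
Per-hop propagation t_prop = 230/2.3e+08 = 0.001 ms.
Pipeline fill: first packet needs 4·t_tx to clear all hops; remaining 49 packets each add one t_tx.
Total = (4+50-1)·t_tx + 4·t_prop = 53·0.0657895 + 4·0.001 = 3.49 ms.

3.49 ms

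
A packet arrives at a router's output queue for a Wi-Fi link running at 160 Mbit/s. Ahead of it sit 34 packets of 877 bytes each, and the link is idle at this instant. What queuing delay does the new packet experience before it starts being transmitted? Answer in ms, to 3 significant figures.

Each queued packet: L/R = 7016/160000000 = 0.04385 ms.
34 queued → 1.4909 ms.
Queuing delay = 1.49 ms.

1.49 ms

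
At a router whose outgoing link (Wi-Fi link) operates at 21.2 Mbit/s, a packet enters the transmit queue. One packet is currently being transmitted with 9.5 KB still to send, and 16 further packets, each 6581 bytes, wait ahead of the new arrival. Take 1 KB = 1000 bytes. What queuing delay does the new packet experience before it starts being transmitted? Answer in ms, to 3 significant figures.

43.3 ms

Each queued packet: L/R = 52648/21200000 = 2.4834 ms.
16 queued → 39.7343 ms.
Plus remaining 76000 bits of current packet: 3.58491 ms.
Queuing delay = 43.3 ms.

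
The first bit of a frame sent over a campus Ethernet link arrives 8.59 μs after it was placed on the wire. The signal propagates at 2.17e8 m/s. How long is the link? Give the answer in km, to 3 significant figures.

d = s × t_prop = 217000000 × 8.59e-06 = 1.86 km.

1.86 km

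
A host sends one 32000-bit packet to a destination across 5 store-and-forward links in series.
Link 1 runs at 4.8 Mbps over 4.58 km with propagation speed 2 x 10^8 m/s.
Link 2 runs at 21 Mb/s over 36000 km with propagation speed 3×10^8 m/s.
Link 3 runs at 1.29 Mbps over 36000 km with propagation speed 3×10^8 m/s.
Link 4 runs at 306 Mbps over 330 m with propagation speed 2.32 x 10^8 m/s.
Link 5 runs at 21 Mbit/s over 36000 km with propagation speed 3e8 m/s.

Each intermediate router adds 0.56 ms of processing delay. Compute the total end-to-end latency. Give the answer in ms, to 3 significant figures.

397 ms

Transmission delays (L/R per hop): 6.66667, 1.52381, 24.8062, 0.104575, 1.52381 ms; sum = 34.6251 ms.
Propagation delays (d/s per hop): 0.0229, 120, 120, 0.00142241, 120 ms; sum = 360.024 ms.
Processing at 4 router(s): 4 × 0.56 ms = 2.24 ms.
End-to-end = 397 ms.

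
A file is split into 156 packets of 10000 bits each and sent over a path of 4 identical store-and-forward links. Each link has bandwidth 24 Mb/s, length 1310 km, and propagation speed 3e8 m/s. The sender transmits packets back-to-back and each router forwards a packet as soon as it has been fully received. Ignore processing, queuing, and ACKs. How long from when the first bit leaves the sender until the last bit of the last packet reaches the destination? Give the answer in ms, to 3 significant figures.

Per-hop transmission t_tx = L/R = 10000/24000000 = 0.416667 ms.
Per-hop propagation t_prop = 1310000/300000000 = 4.36667 ms.
Pipeline fill: first packet needs 4·t_tx to clear all hops; remaining 155 packets each add one t_tx.
Total = (4+156-1)·t_tx + 4·t_prop = 159·0.416667 + 4·4.36667 = 83.7 ms.

83.7 ms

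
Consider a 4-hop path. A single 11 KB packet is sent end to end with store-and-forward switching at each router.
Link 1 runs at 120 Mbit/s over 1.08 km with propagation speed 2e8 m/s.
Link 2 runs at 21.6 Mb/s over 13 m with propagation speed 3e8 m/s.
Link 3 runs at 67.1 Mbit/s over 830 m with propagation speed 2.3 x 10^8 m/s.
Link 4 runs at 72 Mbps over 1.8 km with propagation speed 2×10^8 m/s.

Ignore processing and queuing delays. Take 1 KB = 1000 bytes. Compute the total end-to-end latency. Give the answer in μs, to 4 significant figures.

7359 μs

L = 88000 bits.
Transmission delays (L/R per hop): 733.333, 4074.07, 1311.48, 1222.22 μs; sum = 7341.11 μs.
Propagation delays (d/s per hop): 5.4, 0.0433333, 3.6087, 9 μs; sum = 18.052 μs.
End-to-end = 7359 μs.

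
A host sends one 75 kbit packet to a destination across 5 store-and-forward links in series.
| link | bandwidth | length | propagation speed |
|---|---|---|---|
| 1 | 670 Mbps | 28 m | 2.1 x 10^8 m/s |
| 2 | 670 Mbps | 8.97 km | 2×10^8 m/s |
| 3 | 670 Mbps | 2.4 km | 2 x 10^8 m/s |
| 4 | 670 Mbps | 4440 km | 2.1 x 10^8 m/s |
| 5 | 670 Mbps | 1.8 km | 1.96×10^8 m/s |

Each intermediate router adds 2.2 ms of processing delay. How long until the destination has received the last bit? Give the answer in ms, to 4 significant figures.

30.57 ms

L = 75000 bits.
Transmission delay per hop = L/R = 75000/670000000 = 0.11194 ms; 5 hops → 0.559701 ms.
Propagation delays (d/s per hop): 0.000133333, 0.04485, 0.012, 21.1429, 0.00918367 ms; sum = 21.209 ms.
Processing at 4 router(s): 4 × 2.2 ms = 8.8 ms.
End-to-end = 30.57 ms.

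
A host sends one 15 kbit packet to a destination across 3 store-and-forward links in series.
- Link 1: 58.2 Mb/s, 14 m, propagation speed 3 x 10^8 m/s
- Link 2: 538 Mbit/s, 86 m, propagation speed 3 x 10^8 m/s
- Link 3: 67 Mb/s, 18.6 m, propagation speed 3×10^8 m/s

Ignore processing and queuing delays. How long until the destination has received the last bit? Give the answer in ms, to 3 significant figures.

0.510 ms

L = 15000 bits.
Transmission delays (L/R per hop): 0.257732, 0.027881, 0.223881 ms; sum = 0.509494 ms.
Propagation delays (d/s per hop): 4.66667e-05, 0.000286667, 6.2e-05 ms; sum = 0.000395333 ms.
End-to-end = 0.510 ms.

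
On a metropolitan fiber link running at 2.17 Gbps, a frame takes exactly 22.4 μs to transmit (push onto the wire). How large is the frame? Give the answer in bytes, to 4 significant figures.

L = R × t_tx = 2170000000 b/s × 2.24e-05 s = 48608 bits.
In bytes: 48608 / 8 = 6076 bytes.

6076 bytes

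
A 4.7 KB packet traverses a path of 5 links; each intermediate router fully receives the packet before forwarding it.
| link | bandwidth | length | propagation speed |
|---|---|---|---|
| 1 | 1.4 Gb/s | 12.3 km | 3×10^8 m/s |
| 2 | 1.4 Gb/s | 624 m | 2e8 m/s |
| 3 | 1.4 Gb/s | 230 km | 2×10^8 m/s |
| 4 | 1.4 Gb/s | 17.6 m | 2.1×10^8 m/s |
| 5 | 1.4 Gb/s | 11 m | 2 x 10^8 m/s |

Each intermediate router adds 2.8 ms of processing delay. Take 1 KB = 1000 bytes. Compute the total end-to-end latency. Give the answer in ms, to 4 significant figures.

12.53 ms

L = 37600 bits.
Transmission delay per hop = L/R = 37600/1400000000 = 0.0268571 ms; 5 hops → 0.134286 ms.
Propagation delays (d/s per hop): 0.041, 0.00312, 1.15, 8.38095e-05, 5.5e-05 ms; sum = 1.19426 ms.
Processing at 4 router(s): 4 × 2.8 ms = 11.2 ms.
End-to-end = 12.53 ms.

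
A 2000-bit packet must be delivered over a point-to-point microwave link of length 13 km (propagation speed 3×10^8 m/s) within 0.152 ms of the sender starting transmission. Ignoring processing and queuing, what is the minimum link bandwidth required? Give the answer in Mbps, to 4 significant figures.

Propagation delay = 13000 / 300000000 = 0.0433333 ms.
Transmission budget = 0.152 − 0.0433333 = 0.108667 ms.
R ≥ L / t_tx = 2000 bits / 0.000108667 s = 18.40 Mbps.

18.40 Mbps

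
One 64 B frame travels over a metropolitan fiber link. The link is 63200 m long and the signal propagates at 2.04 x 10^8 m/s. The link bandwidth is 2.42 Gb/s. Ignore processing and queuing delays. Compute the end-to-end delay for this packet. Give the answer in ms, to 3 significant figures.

L = 64 × 8 = 512 bits.
Transmission delay = L/R = 512 / 2420000000 = 0.00021157 ms.
Propagation delay = d/s = 63200 m / 204000000 m/s = 0.309804 ms.
Total = 0.310 ms.

0.310 ms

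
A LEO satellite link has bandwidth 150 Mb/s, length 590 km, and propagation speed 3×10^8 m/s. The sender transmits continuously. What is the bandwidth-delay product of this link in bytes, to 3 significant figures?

Propagation delay = 590000 / 300000000 = 0.00196667 s.
BDP = R × t_prop = 150000000 × 0.00196667 = 295000 bits.
In bytes: 295000/8 = 36900 bytes.

36900 bytes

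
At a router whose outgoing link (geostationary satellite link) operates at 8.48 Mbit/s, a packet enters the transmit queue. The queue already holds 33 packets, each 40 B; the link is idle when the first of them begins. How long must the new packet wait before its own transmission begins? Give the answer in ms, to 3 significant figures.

Each queued packet: L/R = 320/8480000 = 0.0377358 ms.
33 queued → 1.24528 ms.
Queuing delay = 1.25 ms.

1.25 ms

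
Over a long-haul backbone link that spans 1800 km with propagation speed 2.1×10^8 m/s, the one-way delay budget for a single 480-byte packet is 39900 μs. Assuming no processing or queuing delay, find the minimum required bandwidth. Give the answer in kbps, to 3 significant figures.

L = 3840 bits.
Propagation delay = 1800000 / 210000000 = 8571.43 μs.
Transmission budget = 39900 − 8571.43 = 31328.6 μs.
R ≥ L / t_tx = 3840 bits / 0.0313286 s = 123 kbps.

123 kbps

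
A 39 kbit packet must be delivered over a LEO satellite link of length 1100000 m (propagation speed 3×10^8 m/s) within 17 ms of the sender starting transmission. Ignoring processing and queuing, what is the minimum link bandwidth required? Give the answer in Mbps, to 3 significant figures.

2.93 Mbps

Propagation delay = 1100000 / 300000000 = 3.66667 ms.
Transmission budget = 17 − 3.66667 = 13.3333 ms.
R ≥ L / t_tx = 39000 bits / 0.0133333 s = 2.93 Mbps.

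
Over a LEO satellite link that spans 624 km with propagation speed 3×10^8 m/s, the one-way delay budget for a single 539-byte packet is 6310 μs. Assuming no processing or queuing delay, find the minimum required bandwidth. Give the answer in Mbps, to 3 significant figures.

1.02 Mbps

L = 4312 bits.
Propagation delay = 624000 / 300000000 = 2080 μs.
Transmission budget = 6310 − 2080 = 4230 μs.
R ≥ L / t_tx = 4312 bits / 0.00423 s = 1.02 Mbps.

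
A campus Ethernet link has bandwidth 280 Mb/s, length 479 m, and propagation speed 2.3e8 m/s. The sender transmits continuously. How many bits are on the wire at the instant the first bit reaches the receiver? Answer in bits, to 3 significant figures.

583 bits

Propagation delay = 479 / 2.3e+08 = 2.08261e-06 s.
BDP = R × t_prop = 280000000 × 2.08261e-06 = 583.13 bits.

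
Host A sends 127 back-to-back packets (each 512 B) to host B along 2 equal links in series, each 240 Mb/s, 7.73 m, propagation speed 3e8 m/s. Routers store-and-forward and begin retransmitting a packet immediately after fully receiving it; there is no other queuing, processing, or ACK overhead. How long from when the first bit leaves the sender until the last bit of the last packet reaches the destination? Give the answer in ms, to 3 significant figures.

Per-hop transmission t_tx = L/R = 4096/240000000 = 0.0170667 ms.
Per-hop propagation t_prop = 7.73/300000000 = 2.57667e-05 ms.
Pipeline fill: first packet needs 2·t_tx to clear all hops; remaining 126 packets each add one t_tx.
Total = (2+127-1)·t_tx + 2·t_prop = 128·0.0170667 + 2·2.57667e-05 = 2.18 ms.

2.18 ms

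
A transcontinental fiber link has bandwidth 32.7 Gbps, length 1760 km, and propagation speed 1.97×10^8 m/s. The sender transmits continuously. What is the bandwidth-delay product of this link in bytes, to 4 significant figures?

36520000 bytes

Propagation delay = 1760000 / 197000000 = 0.00893401 s.
BDP = R × t_prop = 3.27e+10 × 0.00893401 = 292142000 bits.
In bytes: 292142000/8 = 36520000 bytes.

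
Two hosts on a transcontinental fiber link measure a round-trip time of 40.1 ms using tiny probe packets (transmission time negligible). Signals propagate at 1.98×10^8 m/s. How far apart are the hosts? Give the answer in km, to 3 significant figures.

One-way propagation = RTT/2 = 20.05 ms.
d = s × t = 198000000 × 0.02005 = 3970 km.

3970 km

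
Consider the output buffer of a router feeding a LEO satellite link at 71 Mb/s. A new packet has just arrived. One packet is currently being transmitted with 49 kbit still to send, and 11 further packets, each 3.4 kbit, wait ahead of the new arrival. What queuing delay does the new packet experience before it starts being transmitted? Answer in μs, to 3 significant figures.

Each queued packet: L/R = 3400/71000000 = 47.8873 μs.
11 queued → 526.761 μs.
Plus remaining 49000 bits of current packet: 690.141 μs.
Queuing delay = 1220 μs.

1220 μs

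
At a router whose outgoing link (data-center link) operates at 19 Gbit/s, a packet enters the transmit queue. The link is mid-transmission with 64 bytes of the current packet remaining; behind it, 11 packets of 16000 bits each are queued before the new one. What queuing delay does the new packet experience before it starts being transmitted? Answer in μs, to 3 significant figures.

9.29 μs

Each queued packet: L/R = 16000/19000000000 = 0.842105 μs.
11 queued → 9.26316 μs.
Plus remaining 512 bits of current packet: 0.0269474 μs.
Queuing delay = 9.29 μs.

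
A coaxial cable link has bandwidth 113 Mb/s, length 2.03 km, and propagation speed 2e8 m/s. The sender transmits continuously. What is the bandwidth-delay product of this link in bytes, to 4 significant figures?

Propagation delay = 2030 / 200000000 = 1.015e-05 s.
BDP = R × t_prop = 113000000 × 1.015e-05 = 1146.95 bits.
In bytes: 1146.95/8 = 143.4 bytes.

143.4 bytes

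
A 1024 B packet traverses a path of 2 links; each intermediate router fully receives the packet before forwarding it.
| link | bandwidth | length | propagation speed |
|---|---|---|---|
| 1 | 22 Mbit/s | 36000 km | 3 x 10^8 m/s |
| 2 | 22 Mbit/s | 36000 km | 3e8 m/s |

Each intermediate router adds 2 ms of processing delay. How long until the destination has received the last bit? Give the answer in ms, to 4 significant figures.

L = 1024 × 8 = 8192 bits.
Transmission delay per hop = L/R = 8192/22000000 = 0.372364 ms; 2 hops → 0.744727 ms.
Propagation delays (d/s per hop): 120, 120 ms; sum = 240 ms.
Processing at 1 router(s): 1 × 2 ms = 2 ms.
End-to-end = 242.7 ms.

242.7 ms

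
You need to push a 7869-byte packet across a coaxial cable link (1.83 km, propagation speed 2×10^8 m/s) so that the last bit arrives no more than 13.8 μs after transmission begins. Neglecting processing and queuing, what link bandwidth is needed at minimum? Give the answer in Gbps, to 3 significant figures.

L = 62952 bits.
Propagation delay = 1830 / 200000000 = 9.15 μs.
Transmission budget = 13.8 − 9.15 = 4.65 μs.
R ≥ L / t_tx = 62952 bits / 4.65e-06 s = 13.5 Gbps.

13.5 Gbps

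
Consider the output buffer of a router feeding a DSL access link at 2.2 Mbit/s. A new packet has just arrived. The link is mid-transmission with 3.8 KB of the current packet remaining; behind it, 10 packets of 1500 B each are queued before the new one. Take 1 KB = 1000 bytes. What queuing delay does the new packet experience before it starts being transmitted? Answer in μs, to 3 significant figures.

68400 μs

Each queued packet: L/R = 12000/2200000 = 5454.55 μs.
10 queued → 54545.5 μs.
Plus remaining 30400 bits of current packet: 13818.2 μs.
Queuing delay = 68400 μs.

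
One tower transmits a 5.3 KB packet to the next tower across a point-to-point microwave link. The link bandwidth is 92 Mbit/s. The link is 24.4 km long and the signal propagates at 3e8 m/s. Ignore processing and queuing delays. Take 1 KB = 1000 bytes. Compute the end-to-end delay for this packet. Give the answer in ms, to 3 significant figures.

0.542 ms

L = 42400 bits.
Transmission delay = L/R = 42400 / 92000000 = 0.46087 ms.
Propagation delay = d/s = 24400 m / 300000000 m/s = 0.0813333 ms.
Total = 0.542 ms.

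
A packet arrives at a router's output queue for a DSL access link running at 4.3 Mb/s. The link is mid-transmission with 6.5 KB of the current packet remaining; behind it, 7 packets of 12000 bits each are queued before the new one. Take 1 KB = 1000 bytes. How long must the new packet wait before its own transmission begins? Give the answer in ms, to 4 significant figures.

31.63 ms

Each queued packet: L/R = 12000/4300000 = 2.7907 ms.
7 queued → 19.5349 ms.
Plus remaining 52000 bits of current packet: 12.093 ms.
Queuing delay = 31.63 ms.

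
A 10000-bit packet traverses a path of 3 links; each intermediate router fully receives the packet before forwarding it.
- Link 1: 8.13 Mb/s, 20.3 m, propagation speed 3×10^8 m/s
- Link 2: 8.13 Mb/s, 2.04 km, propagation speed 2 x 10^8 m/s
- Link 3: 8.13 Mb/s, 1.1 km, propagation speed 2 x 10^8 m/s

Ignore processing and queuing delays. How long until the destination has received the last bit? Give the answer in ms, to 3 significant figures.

Transmission delay per hop = L/R = 10000/8.13e+06 = 1.23001 ms; 3 hops → 3.69004 ms.
Propagation delays (d/s per hop): 6.76667e-05, 0.0102, 0.0055 ms; sum = 0.0157677 ms.
End-to-end = 3.71 ms.

3.71 ms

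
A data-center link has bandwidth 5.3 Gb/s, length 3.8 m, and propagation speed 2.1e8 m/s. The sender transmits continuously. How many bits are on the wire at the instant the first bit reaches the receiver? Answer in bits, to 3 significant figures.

95.9 bits

Propagation delay = 3.8 / 210000000 = 1.80952e-08 s.
BDP = R × t_prop = 5300000000 × 1.80952e-08 = 95.9048 bits.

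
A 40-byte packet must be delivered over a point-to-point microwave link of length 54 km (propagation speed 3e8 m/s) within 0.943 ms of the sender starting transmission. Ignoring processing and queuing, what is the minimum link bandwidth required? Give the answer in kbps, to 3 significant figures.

L = 320 bits.
Propagation delay = 54000 / 300000000 = 0.18 ms.
Transmission budget = 0.943 − 0.18 = 0.763 ms.
R ≥ L / t_tx = 320 bits / 0.000763 s = 419 kbps.

419 kbps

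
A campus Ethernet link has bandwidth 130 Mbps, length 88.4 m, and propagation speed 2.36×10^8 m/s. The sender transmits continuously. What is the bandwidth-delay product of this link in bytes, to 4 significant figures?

6.087 bytes

Propagation delay = 88.4 / 236000000 = 3.74576e-07 s.
BDP = R × t_prop = 130000000 × 3.74576e-07 = 48.6949 bits.
In bytes: 48.6949/8 = 6.087 bytes.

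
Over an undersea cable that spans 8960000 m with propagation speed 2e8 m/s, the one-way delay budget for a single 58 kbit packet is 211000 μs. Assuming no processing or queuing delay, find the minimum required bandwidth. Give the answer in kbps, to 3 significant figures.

349 kbps

Propagation delay = 8960000 / 200000000 = 44800 μs.
Transmission budget = 211000 − 44800 = 166200 μs.
R ≥ L / t_tx = 58000 bits / 0.1662 s = 349 kbps.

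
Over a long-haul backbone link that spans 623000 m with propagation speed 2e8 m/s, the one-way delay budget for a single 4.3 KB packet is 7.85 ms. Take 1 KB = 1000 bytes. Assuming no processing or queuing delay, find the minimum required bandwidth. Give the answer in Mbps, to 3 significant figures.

L = 34400 bits.
Propagation delay = 623000 / 200000000 = 3.115 ms.
Transmission budget = 7.85 − 3.115 = 4.735 ms.
R ≥ L / t_tx = 34400 bits / 0.004735 s = 7.27 Mbps.

7.27 Mbps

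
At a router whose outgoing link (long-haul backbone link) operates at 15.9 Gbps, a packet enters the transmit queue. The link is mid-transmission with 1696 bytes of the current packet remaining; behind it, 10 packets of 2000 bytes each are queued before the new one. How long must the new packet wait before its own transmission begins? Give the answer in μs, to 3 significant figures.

Each queued packet: L/R = 16000/15900000000 = 1.00629 μs.
10 queued → 10.0629 μs.
Plus remaining 13568 bits of current packet: 0.853333 μs.
Queuing delay = 10.9 μs.

10.9 μs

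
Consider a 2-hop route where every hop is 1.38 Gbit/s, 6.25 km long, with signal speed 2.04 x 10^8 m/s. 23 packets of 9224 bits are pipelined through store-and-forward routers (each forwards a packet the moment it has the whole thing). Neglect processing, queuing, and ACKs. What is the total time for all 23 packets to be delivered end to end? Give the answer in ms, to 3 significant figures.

Per-hop transmission t_tx = L/R = 9224/1380000000 = 0.00668406 ms.
Per-hop propagation t_prop = 6250/204000000 = 0.0306373 ms.
Pipeline fill: first packet needs 2·t_tx to clear all hops; remaining 22 packets each add one t_tx.
Total = (2+23-1)·t_tx + 2·t_prop = 24·0.00668406 + 2·0.0306373 = 0.222 ms.

0.222 ms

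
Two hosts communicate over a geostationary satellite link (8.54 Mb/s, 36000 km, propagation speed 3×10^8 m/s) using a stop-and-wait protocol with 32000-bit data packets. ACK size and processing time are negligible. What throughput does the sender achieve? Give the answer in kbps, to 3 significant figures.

131 kbps

t_tx = L/R = 32000/8540000 = 0.00374707 s.
t_prop = 36000000/300000000 = 0.12 s; RTT = 0.24 s.
Cycle = t_tx + RTT = 0.243747 s.
Throughput = L / cycle = 32000 / 0.243747 = 131 kbps.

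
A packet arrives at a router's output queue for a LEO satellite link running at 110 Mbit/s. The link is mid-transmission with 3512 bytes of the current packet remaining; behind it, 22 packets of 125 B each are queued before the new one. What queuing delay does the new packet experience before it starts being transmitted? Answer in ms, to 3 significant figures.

0.455 ms

Each queued packet: L/R = 1000/110000000 = 0.00909091 ms.
22 queued → 0.2 ms.
Plus remaining 28096 bits of current packet: 0.255418 ms.
Queuing delay = 0.455 ms.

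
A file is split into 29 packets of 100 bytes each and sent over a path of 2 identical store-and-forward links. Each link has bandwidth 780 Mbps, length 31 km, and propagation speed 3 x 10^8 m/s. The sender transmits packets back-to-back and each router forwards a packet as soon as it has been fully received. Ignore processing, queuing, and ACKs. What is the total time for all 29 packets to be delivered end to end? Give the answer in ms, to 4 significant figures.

0.2374 ms

Per-hop transmission t_tx = L/R = 800/780000000 = 0.00102564 ms.
Per-hop propagation t_prop = 31000/300000000 = 0.103333 ms.
Pipeline fill: first packet needs 2·t_tx to clear all hops; remaining 28 packets each add one t_tx.
Total = (2+29-1)·t_tx + 2·t_prop = 30·0.00102564 + 2·0.103333 = 0.2374 ms.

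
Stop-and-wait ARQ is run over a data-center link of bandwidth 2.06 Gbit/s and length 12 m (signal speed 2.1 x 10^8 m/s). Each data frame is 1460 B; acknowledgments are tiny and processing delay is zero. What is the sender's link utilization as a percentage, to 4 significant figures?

98.02 %

t_tx = L/R = 11680/2060000000 = 5.6699e-06 s.
t_prop = 12/210000000 = 5.71429e-08 s; RTT = 1.14286e-07 s.
Cycle = t_tx + RTT = 5.78419e-06 s.
Utilization = t_tx / cycle = 5.6699e-06/5.78419e-06 = 98.02 %.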